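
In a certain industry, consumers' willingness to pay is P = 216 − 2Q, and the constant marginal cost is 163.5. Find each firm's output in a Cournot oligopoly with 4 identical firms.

With 4 symmetric Cournot firms, each firm's FOC gives 216 − 10q = 163.5, so q = 5.25, Q = 4·5.25 = 21, and P = 174.

q_i = 5.25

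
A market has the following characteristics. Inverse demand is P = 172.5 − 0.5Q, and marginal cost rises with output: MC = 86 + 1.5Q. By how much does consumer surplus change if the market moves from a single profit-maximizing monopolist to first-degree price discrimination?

Monopoly sets MR = MC: 172.5 − Q = 86 + 1.5Q ⇒ Q = 34.6, P = 172.5 − 0.5·34.6 = 155.2.
CS = ½·(172.5 − 155.2)·34.6 = 299.29.
With perfect price discrimination, output is the efficient level Q = 43.25 (where demand meets MC), but every buyer pays their willingness to pay: CS = 0 and PS = total surplus.
CS = 0.
Change in consumer surplus: 0 − 299.29 = −299.29.

CS falls by 299.29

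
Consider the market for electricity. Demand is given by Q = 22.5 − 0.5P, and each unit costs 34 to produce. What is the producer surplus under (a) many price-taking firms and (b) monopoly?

Competition: PS = 0; Monopoly: PS = 15.125

Inverting demand: P = 45 − 2Q.
Under competition P = MC = 34, so Q = (45 − 34)/2 = 5.5.
PS = (34 − 34)·5.5 = 0.
Monopoly sets MR = MC: 45 − 4Q = 34 ⇒ Q = 2.75, P = 45 − 2·2.75 = 39.5.
PS = (39.5 − 34)·2.75 = 15.125.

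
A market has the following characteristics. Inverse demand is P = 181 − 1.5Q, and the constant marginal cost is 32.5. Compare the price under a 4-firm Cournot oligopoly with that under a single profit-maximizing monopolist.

Cournot with 4 identical firms: the symmetric best-response condition is 181 − 7.5q = 32.5. Each firm produces q = 19.8, total output Q = 79.2, price P = 62.2.
The monopolist equates marginal revenue to marginal cost: 181 − 3Q = 32.5, so Q = 49.5. From demand, P = 106.75.

Cournot: P = 62.2; Monopoly: P = 106.75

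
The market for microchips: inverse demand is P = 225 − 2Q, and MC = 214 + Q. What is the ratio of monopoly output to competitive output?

Q_m/Q_c = 0.6

A monopolist chooses Q where MR = MC. MR = 225 − 4Q; setting this equal to 214 + Q gives Q = 2.2 and P = 220.6.
Under competition P = MC: 225 − 2Q = 214 + Q ⇒ Q = 11/3, P = 653/3.
Ratio Q_m/Q_c = 2.2/(11/3) = 0.6.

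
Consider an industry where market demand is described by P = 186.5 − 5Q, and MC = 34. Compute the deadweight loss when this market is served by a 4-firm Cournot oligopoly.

Perfect competition: P = MC = 34, so 186.5 − 5Q = 34 and Q = 30.5.
In a 4-firm Cournot equilibrium, symmetry and the first-order condition give q = (186.5 − 34)/(25) = 6.1. So Q = 24.4 and P = 64.5.
DWL is the triangle between Q = 24.4 and Q = 30.5: ½·(30.5 − 24.4)·(64.5 − 34) = 93.025.

DWL = 93.025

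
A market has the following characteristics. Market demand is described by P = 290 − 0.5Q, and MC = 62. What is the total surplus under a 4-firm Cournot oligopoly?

In a 4-firm Cournot equilibrium, symmetry and the first-order condition give q = (290 − 62)/(2.5) = 91.2. So Q = 364.8 and P = 107.6.
CS = ½·(290 − 107.6)·364.8 = 33269.76; PS = (107.6 − 62)·364.8 = 16634.88; TS = 49904.64.

TS = 49904.64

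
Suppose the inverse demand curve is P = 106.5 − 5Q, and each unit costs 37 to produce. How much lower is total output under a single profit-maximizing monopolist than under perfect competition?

Total output falls by 6.95

Perfect competition: P = MC = 37, so 106.5 − 5Q = 37 and Q = 13.9.
A monopolist chooses Q where MR = MC. MR = 106.5 − 10Q; setting this equal to 37 gives Q = 6.95 and P = 71.75.
Change in total output: 6.95 − 13.9 = −6.95.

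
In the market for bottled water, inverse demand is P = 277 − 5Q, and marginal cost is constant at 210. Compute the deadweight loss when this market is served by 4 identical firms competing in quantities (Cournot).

DWL = 17.956

Competitive firms price at marginal cost: P = 210, giving Q = 13.4.
With 4 symmetric Cournot firms, each firm's FOC gives 277 − 25q = 210, so q = 2.68, Q = 4·2.68 = 10.72, and P = 223.4.
DWL is the triangle between Q = 10.72 and Q = 13.4: ½·(13.4 − 10.72)·(223.4 − 210) = 17.956.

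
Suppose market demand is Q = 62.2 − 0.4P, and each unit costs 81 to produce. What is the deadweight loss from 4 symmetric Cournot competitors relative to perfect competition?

Inverting demand: P = 155.5 − 2.5Q.
Under competition P = MC = 81, so Q = (155.5 − 81)/2.5 = 29.8.
Cournot with 4 identical firms: the symmetric best-response condition is 155.5 − 12.5q = 81. Each firm produces q = 5.96, total output Q = 23.84, price P = 95.9.
DWL is the triangle between Q = 23.84 and Q = 29.8: ½·(29.8 − 23.84)·(95.9 − 81) = 44.402.

DWL = 44.402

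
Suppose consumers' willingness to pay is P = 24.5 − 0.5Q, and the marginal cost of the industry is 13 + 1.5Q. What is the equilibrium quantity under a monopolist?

A monopolist chooses Q where MR = MC. MR = 24.5 − Q; setting this equal to 13 + 1.5Q gives Q = 4.6 and P = 22.2.

Q = 4.6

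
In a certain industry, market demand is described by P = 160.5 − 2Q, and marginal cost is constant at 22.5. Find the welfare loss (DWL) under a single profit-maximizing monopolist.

DWL = 1190.25

Competitive firms price at marginal cost: P = 22.5, giving Q = 69.
The monopolist equates marginal revenue to marginal cost: 160.5 − 4Q = 22.5, so Q = 34.5. From demand, P = 91.5.
DWL is the triangle between Q = 34.5 and Q = 69: ½·(69 − 34.5)·(91.5 − 22.5) = 1190.25.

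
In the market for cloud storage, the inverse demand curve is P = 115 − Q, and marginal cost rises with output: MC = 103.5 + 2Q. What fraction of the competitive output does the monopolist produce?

The monopolist equates marginal revenue to marginal cost: 115 − 2Q = 103.5 + 2Q, so Q = 2.875. From demand, P = 112.125.
Competitive equilibrium sets price equal to marginal cost: 115 − Q = 103.5 + 2Q, so Q = 23/6 and P = 667/6.
Ratio Q_m/Q_c = 2.875/(23/6) = 0.75.

Q_m/Q_c = 0.75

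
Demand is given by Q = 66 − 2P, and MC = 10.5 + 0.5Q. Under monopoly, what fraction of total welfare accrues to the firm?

Inverting demand: P = 33 − 0.5Q.
A monopolist chooses Q where MR = MC. MR = 33 − Q; setting this equal to 10.5 + 0.5Q gives Q = 15 and P = 25.5.
CS = ½·(33 − 25.5)·15 = 56.25.
PS = P·Q − VC(Q) = 25.5·15 − (10.5·15 + ½·0.5·15²) = 168.75.
Share captured = PS/TS = 168.75/225 = 0.75.

PS/TS = 0.75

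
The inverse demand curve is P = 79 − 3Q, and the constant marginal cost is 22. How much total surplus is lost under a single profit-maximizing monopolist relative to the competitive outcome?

Competitive firms price at marginal cost: P = 22, giving Q = 19.
The monopolist equates marginal revenue to marginal cost: 79 − 6Q = 22, so Q = 9.5. From demand, P = 50.5.
DWL is the triangle between Q = 9.5 and Q = 19: ½·(19 − 9.5)·(50.5 − 22) = 135.375.

DWL = 135.375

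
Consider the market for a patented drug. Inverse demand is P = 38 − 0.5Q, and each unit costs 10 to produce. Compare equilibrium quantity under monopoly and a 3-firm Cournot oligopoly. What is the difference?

The monopolist equates marginal revenue to marginal cost: 38 − Q = 10, so Q = 28. From demand, P = 24.
With 3 symmetric Cournot firms, each firm's FOC gives 38 − 2q = 10, so q = 14, Q = 3·14 = 42, and P = 17.
Change in equilibrium quantity: 42 − 28 = 14.

Equilibrium quantity rises by 14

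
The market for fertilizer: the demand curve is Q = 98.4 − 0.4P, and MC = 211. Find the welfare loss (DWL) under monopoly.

Inverting demand: P = 246 − 2.5Q.
Under competition P = MC = 211, so Q = (246 − 211)/2.5 = 14.
A monopolist chooses Q where MR = MC. MR = 246 − 5Q; setting this equal to 211 gives Q = 7 and P = 228.5.
DWL is the triangle between Q = 7 and Q = 14: ½·(14 − 7)·(228.5 − 211) = 61.25.

DWL = 61.25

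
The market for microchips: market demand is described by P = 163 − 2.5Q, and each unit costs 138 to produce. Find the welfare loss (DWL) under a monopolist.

DWL = 31.25

Perfect competition: P = MC = 138, so 163 − 2.5Q = 138 and Q = 10.
A monopolist chooses Q where MR = MC. MR = 163 − 5Q; setting this equal to 138 gives Q = 5 and P = 150.5.
DWL is the triangle between Q = 5 and Q = 10: ½·(10 − 5)·(150.5 − 138) = 31.25.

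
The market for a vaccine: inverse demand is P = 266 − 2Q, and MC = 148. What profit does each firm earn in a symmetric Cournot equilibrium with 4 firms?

In a 4-firm Cournot equilibrium, symmetry and the first-order condition give q = (266 − 148)/(10) = 11.8. So Q = 47.2 and P = 171.6.
Each firm's profit = (171.6 − 148)·11.8 = 278.48.

π_i = 278.48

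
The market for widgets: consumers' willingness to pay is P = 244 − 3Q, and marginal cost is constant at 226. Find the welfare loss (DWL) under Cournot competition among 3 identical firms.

DWL = 3.375

Under competition P = MC = 226, so Q = (244 − 226)/3 = 6.
In a 3-firm Cournot equilibrium, symmetry and the first-order condition give q = (244 − 226)/(12) = 1.5. So Q = 4.5 and P = 230.5.
DWL is the triangle between Q = 4.5 and Q = 6: ½·(6 − 4.5)·(230.5 − 226) = 3.375.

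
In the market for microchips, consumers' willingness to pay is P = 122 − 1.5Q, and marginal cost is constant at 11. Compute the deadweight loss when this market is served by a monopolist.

DWL = 1026.75

Perfect competition: P = MC = 11, so 122 − 1.5Q = 11 and Q = 74.
The monopolist equates marginal revenue to marginal cost: 122 − 3Q = 11, so Q = 37. From demand, P = 66.5.
DWL is the triangle between Q = 37 and Q = 74: ½·(74 − 37)·(66.5 − 11) = 1026.75.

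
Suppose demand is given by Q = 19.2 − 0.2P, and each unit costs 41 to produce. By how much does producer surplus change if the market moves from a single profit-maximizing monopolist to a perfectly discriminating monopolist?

Producer surplus rises by 151.25

Inverting demand: P = 96 − 5Q.
Monopoly sets MR = MC: 96 − 10Q = 41 ⇒ Q = 5.5, P = 96 − 5·5.5 = 68.5.
PS = (68.5 − 41)·5.5 = 151.25.
A perfectly discriminating monopolist sells every unit with P(Q) ≥ MC(Q), so output equals the competitive quantity Q = 11. Each buyer pays their reservation price, so CS = 0 and the firm captures all surplus.
PS = ½·(96 − 41)·11 = 302.5.
Change in producer surplus: 302.5 − 151.25 = 151.25.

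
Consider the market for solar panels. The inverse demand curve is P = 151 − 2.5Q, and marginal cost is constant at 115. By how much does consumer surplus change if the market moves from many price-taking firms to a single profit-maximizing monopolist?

Under competition P = MC = 115, so Q = (151 − 115)/2.5 = 14.4.
CS = ½·(151 − 115)·14.4 = 259.2.
The monopolist equates marginal revenue to marginal cost: 151 − 5Q = 115, so Q = 7.2. From demand, P = 133.
CS = ½·(151 − 133)·7.2 = 64.8.
Change in consumer surplus: 64.8 − 259.2 = −194.4.

CS falls by 194.4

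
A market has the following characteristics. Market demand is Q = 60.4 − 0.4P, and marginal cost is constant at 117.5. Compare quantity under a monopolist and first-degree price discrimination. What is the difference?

Inverting demand: P = 151 − 2.5Q.
The monopolist equates marginal revenue to marginal cost: 151 − 5Q = 117.5, so Q = 6.7. From demand, P = 134.25.
A perfectly discriminating monopolist sells every unit with P(Q) ≥ MC(Q), so output equals the competitive quantity Q = 13.4. Each buyer pays their reservation price, so CS = 0 and the firm captures all surplus.
Change in quantity: 13.4 − 6.7 = 6.7.

Quantity rises by 6.7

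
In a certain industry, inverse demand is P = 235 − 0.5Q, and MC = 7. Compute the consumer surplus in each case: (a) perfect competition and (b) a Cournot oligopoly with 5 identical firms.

Perfect competition: P = MC = 7, so 235 − 0.5Q = 7 and Q = 456.
CS = ½·(235 − 7)·456 = 51984.
With 5 symmetric Cournot firms, each firm's FOC gives 235 − 3q = 7, so q = 76, Q = 5·76 = 380, and P = 45.
CS = ½·(235 − 45)·380 = 36100.

Competition: CS = 51984; Cournot: CS = 36100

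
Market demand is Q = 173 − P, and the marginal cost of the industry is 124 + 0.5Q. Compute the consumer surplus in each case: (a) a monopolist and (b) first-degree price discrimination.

Inverting demand: P = 173 − Q.
Monopoly sets MR = MC: 173 − 2Q = 124 + 0.5Q ⇒ Q = 19.6, P = 173 − 19.6 = 153.4.
CS = ½·(173 − 153.4)·19.6 = 192.08.
A perfectly discriminating monopolist sells every unit with P(Q) ≥ MC(Q), so output equals the competitive quantity Q = 98/3. Each buyer pays their reservation price, so CS = 0 and the firm captures all surplus.
CS = 0.

Monopoly: CS = 192.08; Perfect PD: CS = 0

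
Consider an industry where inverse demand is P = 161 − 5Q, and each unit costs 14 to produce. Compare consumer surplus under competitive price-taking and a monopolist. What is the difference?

CS falls by 1620.675

Competitive firms price at marginal cost: P = 14, giving Q = 29.4.
CS = ½·(161 − 14)·29.4 = 2160.9.
Monopoly sets MR = MC: 161 − 10Q = 14 ⇒ Q = 14.7, P = 161 − 5·14.7 = 87.5.
CS = ½·(161 − 87.5)·14.7 = 540.225.
Change in consumer surplus: 540.225 − 2160.9 = −1620.675.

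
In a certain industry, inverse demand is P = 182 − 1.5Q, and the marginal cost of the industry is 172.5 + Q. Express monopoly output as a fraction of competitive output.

Q_m/Q_c = 0.625

The monopolist equates marginal revenue to marginal cost: 182 − 3Q = 172.5 + Q, so Q = 2.375. From demand, P = 2855/16.
Under competition P = MC: 182 − 1.5Q = 172.5 + Q ⇒ Q = 3.8, P = 176.3.
Ratio Q_m/Q_c = 2.375/3.8 = 0.625.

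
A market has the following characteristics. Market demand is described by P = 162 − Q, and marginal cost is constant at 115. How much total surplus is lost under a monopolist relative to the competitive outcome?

DWL = 276.125

Perfect competition: P = MC = 115, so 162 − Q = 115 and Q = 47.
A monopolist chooses Q where MR = MC. MR = 162 − 2Q; setting this equal to 115 gives Q = 23.5 and P = 138.5.
DWL is the triangle between Q = 23.5 and Q = 47: ½·(47 − 23.5)·(138.5 − 115) = 276.125.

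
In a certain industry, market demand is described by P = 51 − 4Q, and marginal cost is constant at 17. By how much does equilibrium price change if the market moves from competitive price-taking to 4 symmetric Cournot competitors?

P rises by 6.8

Under competition P = MC = 17, so Q = (51 − 17)/4 = 8.5.
Cournot with 4 identical firms: the symmetric best-response condition is 51 − 20q = 17. Each firm produces q = 1.7, total output Q = 6.8, price P = 23.8.
Change in equilibrium price: 23.8 − 17 = 6.8.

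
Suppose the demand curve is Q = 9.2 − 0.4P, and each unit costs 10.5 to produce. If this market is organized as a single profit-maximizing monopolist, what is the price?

P = 16.75

Inverting demand: P = 23 − 2.5Q.
A monopolist chooses Q where MR = MC. MR = 23 − 5Q; setting this equal to 10.5 gives Q = 2.5 and P = 16.75.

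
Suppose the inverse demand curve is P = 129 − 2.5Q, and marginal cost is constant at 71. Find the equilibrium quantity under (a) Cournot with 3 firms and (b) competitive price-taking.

With 3 symmetric Cournot firms, each firm's FOC gives 129 − 10q = 71, so q = 5.8, Q = 3·5.8 = 17.4, and P = 85.5.
Competitive firms price at marginal cost: P = 71, giving Q = 23.2.

Cournot: Q = 17.4; Competition: Q = 23.2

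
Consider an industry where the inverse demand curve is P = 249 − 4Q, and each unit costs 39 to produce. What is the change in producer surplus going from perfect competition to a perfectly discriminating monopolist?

PS rises by 5512.5

Perfect competition: P = MC = 39, so 249 − 4Q = 39 and Q = 52.5.
PS = (39 − 39)·52.5 = 0.
A perfectly discriminating monopolist sells every unit with P(Q) ≥ MC(Q), so output equals the competitive quantity Q = 52.5. Each buyer pays their reservation price, so CS = 0 and the firm captures all surplus.
PS = ½·(249 − 39)·52.5 = 5512.5.
Change in producer surplus: 5512.5 − 0 = 5512.5.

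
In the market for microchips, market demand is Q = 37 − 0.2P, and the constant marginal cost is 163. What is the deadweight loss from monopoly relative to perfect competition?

DWL = 12.1

Inverting demand: P = 185 − 5Q.
Under competition P = MC = 163, so Q = (185 − 163)/5 = 4.4.
Monopoly sets MR = MC: 185 − 10Q = 163 ⇒ Q = 2.2, P = 185 − 5·2.2 = 174.
DWL is the triangle between Q = 2.2 and Q = 4.4: ½·(4.4 − 2.2)·(174 − 163) = 12.1.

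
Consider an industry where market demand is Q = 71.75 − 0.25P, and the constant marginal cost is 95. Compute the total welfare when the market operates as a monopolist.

TS = 3456

Inverting demand: P = 287 − 4Q.
The monopolist equates marginal revenue to marginal cost: 287 − 8Q = 95, so Q = 24. From demand, P = 191.
CS = ½·(287 − 191)·24 = 1152; PS = (191 − 95)·24 = 2304; TS = 3456.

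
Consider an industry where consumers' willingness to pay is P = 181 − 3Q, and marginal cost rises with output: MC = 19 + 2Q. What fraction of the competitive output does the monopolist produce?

A monopolist chooses Q where MR = MC. MR = 181 − 6Q; setting this equal to 19 + 2Q gives Q = 20.25 and P = 120.25.
Competitive equilibrium sets price equal to marginal cost: 181 − 3Q = 19 + 2Q, so Q = 32.4 and P = 83.8.
Ratio Q_m/Q_c = 20.25/32.4 = 0.625.

Q_m/Q_c = 0.625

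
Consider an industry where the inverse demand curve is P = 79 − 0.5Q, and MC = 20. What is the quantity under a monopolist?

Q = 59

Monopoly sets MR = MC: 79 − Q = 20 ⇒ Q = 59, P = 79 − 0.5·59 = 49.5.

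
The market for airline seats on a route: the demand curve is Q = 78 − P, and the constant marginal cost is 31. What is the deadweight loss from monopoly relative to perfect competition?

DWL = 276.125

Inverting demand: P = 78 − Q.
Competitive firms price at marginal cost: P = 31, giving Q = 47.
A monopolist chooses Q where MR = MC. MR = 78 − 2Q; setting this equal to 31 gives Q = 23.5 and P = 54.5.
DWL is the triangle between Q = 23.5 and Q = 47: ½·(47 − 23.5)·(54.5 − 31) = 276.125.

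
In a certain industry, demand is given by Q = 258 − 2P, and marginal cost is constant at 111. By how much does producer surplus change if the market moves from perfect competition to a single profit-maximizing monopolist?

Producer surplus rises by 162

Inverting demand: P = 129 − 0.5Q.
Competitive firms price at marginal cost: P = 111, giving Q = 36.
PS = (111 − 111)·36 = 0.
The monopolist equates marginal revenue to marginal cost: 129 − Q = 111, so Q = 18. From demand, P = 120.
PS = (120 − 111)·18 = 162.
Change in producer surplus: 162 − 0 = 162.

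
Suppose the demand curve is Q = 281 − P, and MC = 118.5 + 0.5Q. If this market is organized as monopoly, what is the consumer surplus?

CS = 2112.5

Inverting demand: P = 281 − Q.
Monopoly sets MR = MC: 281 − 2Q = 118.5 + 0.5Q ⇒ Q = 65, P = 281 − 65 = 216.
CS = ½·(281 − 216)·65 = 2112.5.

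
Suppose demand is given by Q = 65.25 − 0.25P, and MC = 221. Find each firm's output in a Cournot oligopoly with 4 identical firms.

Inverting demand: P = 261 − 4Q.
In a 4-firm Cournot equilibrium, symmetry and the first-order condition give q = (261 − 221)/(20) = 2. So Q = 8 and P = 229.

q_i = 2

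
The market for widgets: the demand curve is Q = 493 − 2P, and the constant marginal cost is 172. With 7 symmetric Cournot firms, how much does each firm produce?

q_i = 18.625

Inverting demand: P = 246.5 − 0.5Q.
Cournot with 7 identical firms: the symmetric best-response condition is 246.5 − 4q = 172. Each firm produces q = 18.625, total output Q = 130.375, price P = 2901/16.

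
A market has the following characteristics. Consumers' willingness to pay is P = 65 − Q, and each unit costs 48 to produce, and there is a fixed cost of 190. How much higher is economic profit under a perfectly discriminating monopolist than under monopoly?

π rises by 72.25

A monopolist chooses Q where MR = MC. MR = 65 − 2Q; setting this equal to 48 gives Q = 8.5 and P = 56.5.
Profit = (56.5 − 48)·8.5 − 190 = −117.75.
Under first-degree price discrimination the firm charges each unit its demand price and produces up to where P = MC, i.e. Q = 17. Consumer surplus is zero; producer surplus equals total surplus.
PS equals the full surplus area, 144.5. Profit = 144.5 − 190 = −45.5.
Change in economic profit: −45.5 − −117.75 = 72.25.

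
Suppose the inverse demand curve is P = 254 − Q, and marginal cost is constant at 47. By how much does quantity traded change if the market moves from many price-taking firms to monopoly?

Quantity traded falls by 103.5

Competitive firms price at marginal cost: P = 47, giving Q = 207.
A monopolist chooses Q where MR = MC. MR = 254 − 2Q; setting this equal to 47 gives Q = 103.5 and P = 150.5.
Change in quantity traded: 103.5 − 207 = −103.5.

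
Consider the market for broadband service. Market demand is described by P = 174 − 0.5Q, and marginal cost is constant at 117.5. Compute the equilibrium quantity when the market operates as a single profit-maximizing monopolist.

Q = 56.5

A monopolist chooses Q where MR = MC. MR = 174 − Q; setting this equal to 117.5 gives Q = 56.5 and P = 145.75.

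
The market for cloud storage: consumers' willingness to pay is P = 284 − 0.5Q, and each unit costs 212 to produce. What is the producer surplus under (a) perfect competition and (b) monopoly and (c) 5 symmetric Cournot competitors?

Under competition P = MC = 212, so Q = (284 − 212)/0.5 = 144.
PS = (212 − 212)·144 = 0.
Monopoly sets MR = MC: 284 − Q = 212 ⇒ Q = 72, P = 284 − 0.5·72 = 248.
PS = (248 − 212)·72 = 2592.
With 5 symmetric Cournot firms, each firm's FOC gives 284 − 3q = 212, so q = 24, Q = 5·24 = 120, and P = 224.
PS = (224 − 212)·120 = 1440.

Competition: PS = 0; Monopoly: PS = 2592; Cournot: PS = 1440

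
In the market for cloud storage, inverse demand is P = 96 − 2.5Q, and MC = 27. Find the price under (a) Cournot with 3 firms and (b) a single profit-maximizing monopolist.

Cournot: P = 44.25; Monopoly: P = 61.5

Cournot with 3 identical firms: the symmetric best-response condition is 96 − 10q = 27. Each firm produces q = 6.9, total output Q = 20.7, price P = 44.25.
The monopolist equates marginal revenue to marginal cost: 96 − 5Q = 27, so Q = 13.8. From demand, P = 61.5.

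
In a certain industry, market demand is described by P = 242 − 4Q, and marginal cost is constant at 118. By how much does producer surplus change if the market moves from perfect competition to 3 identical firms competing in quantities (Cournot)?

Under competition P = MC = 118, so Q = (242 − 118)/4 = 31.
PS = (118 − 118)·31 = 0.
With 3 symmetric Cournot firms, each firm's FOC gives 242 − 16q = 118, so q = 7.75, Q = 3·7.75 = 23.25, and P = 149.
PS = (149 − 118)·23.25 = 720.75.
Change in producer surplus: 720.75 − 0 = 720.75.

Producer surplus rises by 720.75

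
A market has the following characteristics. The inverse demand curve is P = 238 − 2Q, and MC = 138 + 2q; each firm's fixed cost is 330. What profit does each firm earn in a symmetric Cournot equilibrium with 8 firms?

Cournot with 8 identical firms: the symmetric best-response condition is 238 − 18q = 138 + 2q. Each firm produces q = 5, total output Q = 40, price P = 158.
Each firm's profit = 158·5 − (138·5 + ½·2·5²) − 330 = −255.

π_i = −255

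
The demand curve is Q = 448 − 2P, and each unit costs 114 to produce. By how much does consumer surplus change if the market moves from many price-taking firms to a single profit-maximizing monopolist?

CS falls by 9075

Inverting demand: P = 224 − 0.5Q.
Perfect competition: P = MC = 114, so 224 − 0.5Q = 114 and Q = 220.
CS = ½·(224 − 114)·220 = 12100.
A monopolist chooses Q where MR = MC. MR = 224 − Q; setting this equal to 114 gives Q = 110 and P = 169.
CS = ½·(224 − 169)·110 = 3025.
Change in consumer surplus: 3025 − 12100 = −9075.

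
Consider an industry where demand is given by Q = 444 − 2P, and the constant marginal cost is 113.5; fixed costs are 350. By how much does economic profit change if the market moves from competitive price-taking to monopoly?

π rises by 5886.125

Inverting demand: P = 222 − 0.5Q.
Under competition P = MC = 113.5, so Q = (222 − 113.5)/0.5 = 217.
Profit = (113.5 − 113.5)·217 − 350 = −350.
The monopolist equates marginal revenue to marginal cost: 222 − Q = 113.5, so Q = 108.5. From demand, P = 167.75.
Profit = (167.75 − 113.5)·108.5 − 350 = 5536.125.
Change in economic profit: 5536.125 − −350 = 5886.125.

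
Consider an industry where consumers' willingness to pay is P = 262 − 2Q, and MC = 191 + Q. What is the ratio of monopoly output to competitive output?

Q_m/Q_c = 0.6

The monopolist equates marginal revenue to marginal cost: 262 − 4Q = 191 + Q, so Q = 14.2. From demand, P = 233.6.
Under competition P = MC: 262 − 2Q = 191 + Q ⇒ Q = 71/3, P = 644/3.
Ratio Q_m/Q_c = 14.2/(71/3) = 0.6.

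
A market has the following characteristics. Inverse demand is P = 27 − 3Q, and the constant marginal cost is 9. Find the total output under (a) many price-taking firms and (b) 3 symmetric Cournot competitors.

Competition: Q = 6; Cournot: Q = 4.5

Competitive firms price at marginal cost: P = 9, giving Q = 6.
With 3 symmetric Cournot firms, each firm's FOC gives 27 − 12q = 9, so q = 1.5, Q = 3·1.5 = 4.5, and P = 13.5.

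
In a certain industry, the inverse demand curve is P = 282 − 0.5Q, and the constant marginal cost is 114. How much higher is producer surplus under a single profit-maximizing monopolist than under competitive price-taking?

Producer surplus rises by 14112

Under competition P = MC = 114, so Q = (282 − 114)/0.5 = 336.
PS = (114 − 114)·336 = 0.
Monopoly sets MR = MC: 282 − Q = 114 ⇒ Q = 168, P = 282 − 0.5·168 = 198.
PS = (198 − 114)·168 = 14112.
Change in producer surplus: 14112 − 0 = 14112.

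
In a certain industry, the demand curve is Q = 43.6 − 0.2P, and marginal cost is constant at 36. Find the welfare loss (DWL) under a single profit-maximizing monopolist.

DWL = 828.1

Inverting demand: P = 218 − 5Q.
Perfect competition: P = MC = 36, so 218 − 5Q = 36 and Q = 36.4.
A monopolist chooses Q where MR = MC. MR = 218 − 10Q; setting this equal to 36 gives Q = 18.2 and P = 127.
DWL is the triangle between Q = 18.2 and Q = 36.4: ½·(36.4 − 18.2)·(127 − 36) = 828.1.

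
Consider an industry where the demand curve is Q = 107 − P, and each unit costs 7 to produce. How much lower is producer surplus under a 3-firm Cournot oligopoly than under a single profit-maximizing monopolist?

Inverting demand: P = 107 − Q.
The monopolist equates marginal revenue to marginal cost: 107 − 2Q = 7, so Q = 50. From demand, P = 57.
PS = (57 − 7)·50 = 2500.
With 3 symmetric Cournot firms, each firm's FOC gives 107 − 4q = 7, so q = 25, Q = 3·25 = 75, and P = 32.
PS = (32 − 7)·75 = 1875.
Change in producer surplus: 1875 − 2500 = −625.

PS falls by 625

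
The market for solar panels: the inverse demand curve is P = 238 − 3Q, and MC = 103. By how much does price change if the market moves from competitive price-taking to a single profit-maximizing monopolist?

Competitive firms price at marginal cost: P = 103, giving Q = 45.
The monopolist equates marginal revenue to marginal cost: 238 − 6Q = 103, so Q = 22.5. From demand, P = 170.5.
Change in price: 170.5 − 103 = 67.5.

P rises by 67.5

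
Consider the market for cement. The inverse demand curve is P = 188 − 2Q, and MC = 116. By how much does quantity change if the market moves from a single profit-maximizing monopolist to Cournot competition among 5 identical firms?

Q rises by 12

A monopolist chooses Q where MR = MC. MR = 188 − 4Q; setting this equal to 116 gives Q = 18 and P = 152.
Cournot with 5 identical firms: the symmetric best-response condition is 188 − 12q = 116. Each firm produces q = 6, total output Q = 30, price P = 128.
Change in quantity: 30 − 18 = 12.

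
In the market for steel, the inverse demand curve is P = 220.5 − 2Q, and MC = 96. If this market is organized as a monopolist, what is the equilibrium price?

Monopoly sets MR = MC: 220.5 − 4Q = 96 ⇒ Q = 31.125, P = 220.5 − 2·31.125 = 158.25.

P = 158.25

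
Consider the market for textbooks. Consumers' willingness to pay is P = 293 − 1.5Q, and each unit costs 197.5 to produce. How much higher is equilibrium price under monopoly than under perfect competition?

Perfect competition: P = MC = 197.5, so 293 − 1.5Q = 197.5 and Q = 191/3.
A monopolist chooses Q where MR = MC. MR = 293 − 3Q; setting this equal to 197.5 gives Q = 191/6 and P = 245.25.
Change in equilibrium price: 245.25 − 197.5 = 47.75.

P rises by 47.75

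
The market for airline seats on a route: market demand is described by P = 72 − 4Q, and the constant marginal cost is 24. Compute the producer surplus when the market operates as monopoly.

A monopolist chooses Q where MR = MC. MR = 72 − 8Q; setting this equal to 24 gives Q = 6 and P = 48.
PS = (48 − 24)·6 = 144.

PS = 144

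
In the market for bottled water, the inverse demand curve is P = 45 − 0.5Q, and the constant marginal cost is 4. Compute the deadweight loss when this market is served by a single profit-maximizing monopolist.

Perfect competition: P = MC = 4, so 45 − 0.5Q = 4 and Q = 82.
Monopoly sets MR = MC: 45 − Q = 4 ⇒ Q = 41, P = 45 − 0.5·41 = 24.5.
DWL is the triangle between Q = 41 and Q = 82: ½·(82 − 41)·(24.5 − 4) = 420.25.

DWL = 420.25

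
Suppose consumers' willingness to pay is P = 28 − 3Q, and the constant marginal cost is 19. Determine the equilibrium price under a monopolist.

P = 23.5

The monopolist equates marginal revenue to marginal cost: 28 − 6Q = 19, so Q = 1.5. From demand, P = 23.5.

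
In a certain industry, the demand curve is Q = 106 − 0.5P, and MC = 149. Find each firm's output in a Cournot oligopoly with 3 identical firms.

Inverting demand: P = 212 − 2Q.
With 3 symmetric Cournot firms, each firm's FOC gives 212 − 8q = 149, so q = 7.875, Q = 3·7.875 = 23.625, and P = 164.75.

q_i = 7.875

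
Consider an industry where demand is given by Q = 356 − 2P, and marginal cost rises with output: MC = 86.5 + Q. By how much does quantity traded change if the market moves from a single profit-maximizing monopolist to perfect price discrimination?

Q rises by 15.25

Inverting demand: P = 178 − 0.5Q.
Monopoly sets MR = MC: 178 − Q = 86.5 + Q ⇒ Q = 45.75, P = 178 − 0.5·45.75 = 155.125.
A perfectly discriminating monopolist sells every unit with P(Q) ≥ MC(Q), so output equals the competitive quantity Q = 61. Each buyer pays their reservation price, so CS = 0 and the firm captures all surplus.
Change in quantity traded: 61 − 45.75 = 15.25.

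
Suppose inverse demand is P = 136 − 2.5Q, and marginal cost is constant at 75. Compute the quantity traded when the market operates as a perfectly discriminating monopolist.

Q = 24.4

A perfectly discriminating monopolist sells every unit with P(Q) ≥ MC(Q), so output equals the competitive quantity Q = 24.4. Each buyer pays their reservation price, so CS = 0 and the firm captures all surplus.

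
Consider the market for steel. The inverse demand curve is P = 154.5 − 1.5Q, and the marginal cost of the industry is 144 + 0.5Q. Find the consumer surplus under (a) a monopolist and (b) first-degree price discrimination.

Monopoly: CS = 6.75; Perfect PD: CS = 0

The monopolist equates marginal revenue to marginal cost: 154.5 − 3Q = 144 + 0.5Q, so Q = 3. From demand, P = 150.
CS = ½·(154.5 − 150)·3 = 6.75.
With perfect price discrimination, output is the efficient level Q = 5.25 (where demand meets MC), but every buyer pays their willingness to pay: CS = 0 and PS = total surplus.
CS = 0.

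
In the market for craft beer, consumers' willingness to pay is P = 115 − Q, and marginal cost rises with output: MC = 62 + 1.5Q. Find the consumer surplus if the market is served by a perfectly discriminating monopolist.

CS = 0

With perfect price discrimination, output is the efficient level Q = 21.2 (where demand meets MC), but every buyer pays their willingness to pay: CS = 0 and PS = total surplus.
CS = 0.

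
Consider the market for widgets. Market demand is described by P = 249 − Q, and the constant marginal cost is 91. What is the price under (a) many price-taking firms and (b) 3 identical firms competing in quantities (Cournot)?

Competition: P = 91; Cournot: P = 130.5

Perfect competition: P = MC = 91, so 249 − Q = 91 and Q = 158.
Cournot with 3 identical firms: the symmetric best-response condition is 249 − 4q = 91. Each firm produces q = 39.5, total output Q = 118.5, price P = 130.5.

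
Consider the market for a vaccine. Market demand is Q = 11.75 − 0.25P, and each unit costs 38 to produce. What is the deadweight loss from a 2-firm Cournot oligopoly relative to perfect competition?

DWL = 1.125

Inverting demand: P = 47 − 4Q.
Competitive firms price at marginal cost: P = 38, giving Q = 2.25.
Cournot with 2 identical firms: the symmetric best-response condition is 47 − 12q = 38. Each firm produces q = 0.75, total output Q = 1.5, price P = 41.
DWL is the triangle between Q = 1.5 and Q = 2.25: ½·(2.25 − 1.5)·(41 − 38) = 1.125.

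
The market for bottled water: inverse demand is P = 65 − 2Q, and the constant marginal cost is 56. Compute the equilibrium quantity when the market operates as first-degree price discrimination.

A perfectly discriminating monopolist sells every unit with P(Q) ≥ MC(Q), so output equals the competitive quantity Q = 4.5. Each buyer pays their reservation price, so CS = 0 and the firm captures all surplus.

Q = 4.5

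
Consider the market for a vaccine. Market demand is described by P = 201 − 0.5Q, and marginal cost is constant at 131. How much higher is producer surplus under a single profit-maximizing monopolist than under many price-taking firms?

PS rises by 2450

Perfect competition: P = MC = 131, so 201 − 0.5Q = 131 and Q = 140.
PS = (131 − 131)·140 = 0.
Monopoly sets MR = MC: 201 − Q = 131 ⇒ Q = 70, P = 201 − 0.5·70 = 166.
PS = (166 − 131)·70 = 2450.
Change in producer surplus: 2450 − 0 = 2450.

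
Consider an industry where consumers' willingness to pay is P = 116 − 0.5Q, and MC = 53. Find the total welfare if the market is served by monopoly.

TS = 2976.75

The monopolist equates marginal revenue to marginal cost: 116 − Q = 53, so Q = 63. From demand, P = 84.5.
CS = ½·(116 − 84.5)·63 = 992.25; PS = (84.5 − 53)·63 = 1984.5; TS = 2976.75.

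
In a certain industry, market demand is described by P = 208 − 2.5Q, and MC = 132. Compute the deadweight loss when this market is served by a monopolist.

DWL = 288.8

Competitive firms price at marginal cost: P = 132, giving Q = 30.4.
A monopolist chooses Q where MR = MC. MR = 208 − 5Q; setting this equal to 132 gives Q = 15.2 and P = 170.
DWL is the triangle between Q = 15.2 and Q = 30.4: ½·(30.4 − 15.2)·(170 − 132) = 288.8.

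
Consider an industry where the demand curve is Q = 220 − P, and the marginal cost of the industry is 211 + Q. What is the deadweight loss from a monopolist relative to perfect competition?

Inverting demand: P = 220 − Q.
Competitive equilibrium sets price equal to marginal cost: 220 − Q = 211 + Q, so Q = 4.5 and P = 215.5.
The monopolist equates marginal revenue to marginal cost: 220 − 2Q = 211 + Q, so Q = 3. From demand, P = 217.
CS = ½·(220 − 215.5)·4.5 = 10.125; PS = (215.5·4.5 − 211·4.5 − ½·1·4.5²) = 10.125; TS = 20.25.
CS = ½·(220 − 217)·3 = 4.5; PS = (217·3 − 211·3 − ½·1·3²) = 13.5; TS = 18.
DWL = 20.25 − 18 = 2.25.

DWL = 2.25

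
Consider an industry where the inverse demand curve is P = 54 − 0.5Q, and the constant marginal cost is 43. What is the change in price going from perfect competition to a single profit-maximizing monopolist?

Under competition P = MC = 43, so Q = (54 − 43)/0.5 = 22.
Monopoly sets MR = MC: 54 − Q = 43 ⇒ Q = 11, P = 54 − 0.5·11 = 48.5.
Change in price: 48.5 − 43 = 5.5.

P rises by 5.5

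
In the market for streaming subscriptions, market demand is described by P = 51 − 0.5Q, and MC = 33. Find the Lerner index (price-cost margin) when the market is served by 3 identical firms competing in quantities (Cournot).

In a 3-firm Cournot equilibrium, symmetry and the first-order condition give q = (51 − 33)/(2) = 9. So Q = 27 and P = 37.5.
Lerner index = (P − MC)/P = (37.5 − 33)/37.5 = 0.12.

Lerner index = 0.12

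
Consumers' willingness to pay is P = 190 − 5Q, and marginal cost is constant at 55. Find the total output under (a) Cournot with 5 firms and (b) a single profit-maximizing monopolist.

Cournot: Q = 22.5; Monopoly: Q = 13.5

In a 5-firm Cournot equilibrium, symmetry and the first-order condition give q = (190 − 55)/(30) = 4.5. So Q = 22.5 and P = 77.5.
Monopoly sets MR = MC: 190 − 10Q = 55 ⇒ Q = 13.5, P = 190 − 5·13.5 = 122.5.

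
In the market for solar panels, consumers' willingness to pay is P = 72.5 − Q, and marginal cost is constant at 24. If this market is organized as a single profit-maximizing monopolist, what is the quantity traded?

Monopoly sets MR = MC: 72.5 − 2Q = 24 ⇒ Q = 24.25, P = 72.5 − 24.25 = 48.25.

Q = 24.25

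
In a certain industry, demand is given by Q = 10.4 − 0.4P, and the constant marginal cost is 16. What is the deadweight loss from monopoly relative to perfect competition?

DWL = 5

Inverting demand: P = 26 − 2.5Q.
Perfect competition: P = MC = 16, so 26 − 2.5Q = 16 and Q = 4.
Monopoly sets MR = MC: 26 − 5Q = 16 ⇒ Q = 2, P = 26 − 2.5·2 = 21.
DWL is the triangle between Q = 2 and Q = 4: ½·(4 − 2)·(21 − 16) = 5.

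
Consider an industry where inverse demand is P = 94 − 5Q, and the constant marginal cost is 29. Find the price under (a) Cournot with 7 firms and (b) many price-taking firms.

Cournot with 7 identical firms: the symmetric best-response condition is 94 − 40q = 29. Each firm produces q = 1.625, total output Q = 11.375, price P = 37.125.
Perfect competition: P = MC = 29, so 94 − 5Q = 29 and Q = 13.

Cournot: P = 37.125; Competition: P = 29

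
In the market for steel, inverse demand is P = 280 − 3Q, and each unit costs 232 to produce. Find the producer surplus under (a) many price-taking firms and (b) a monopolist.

Competition: PS = 0; Monopoly: PS = 192

Under competition P = MC = 232, so Q = (280 − 232)/3 = 16.
PS = (232 − 232)·16 = 0.
The monopolist equates marginal revenue to marginal cost: 280 − 6Q = 232, so Q = 8. From demand, P = 256.
PS = (256 − 232)·8 = 192.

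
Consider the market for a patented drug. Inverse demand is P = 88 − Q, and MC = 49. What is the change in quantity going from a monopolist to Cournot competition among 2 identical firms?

A monopolist chooses Q where MR = MC. MR = 88 − 2Q; setting this equal to 49 gives Q = 19.5 and P = 68.5.
With 2 symmetric Cournot firms, each firm's FOC gives 88 − 3q = 49, so q = 13, Q = 2·13 = 26, and P = 62.
Change in quantity: 26 − 19.5 = 6.5.

Q rises by 6.5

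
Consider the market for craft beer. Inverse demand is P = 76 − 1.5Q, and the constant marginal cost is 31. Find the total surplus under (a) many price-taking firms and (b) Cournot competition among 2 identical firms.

Competition: TS = 675; Cournot: TS = 600

Competitive firms price at marginal cost: P = 31, giving Q = 30.
CS = ½·(76 − 31)·30 = 675; PS = (31 − 31)·30 = 0; TS = 675.
Cournot with 2 identical firms: the symmetric best-response condition is 76 − 4.5q = 31. Each firm produces q = 10, total output Q = 20, price P = 46.
CS = ½·(76 − 46)·20 = 300; PS = (46 − 31)·20 = 300; TS = 600.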